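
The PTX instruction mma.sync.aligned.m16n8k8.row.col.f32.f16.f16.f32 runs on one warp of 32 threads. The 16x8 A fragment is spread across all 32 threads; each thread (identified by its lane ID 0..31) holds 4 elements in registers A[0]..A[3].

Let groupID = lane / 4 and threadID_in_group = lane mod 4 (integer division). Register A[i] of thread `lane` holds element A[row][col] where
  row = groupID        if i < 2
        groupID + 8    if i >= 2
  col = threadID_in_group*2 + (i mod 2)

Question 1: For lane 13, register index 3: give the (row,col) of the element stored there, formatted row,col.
11,3

lane 13→13/4=3, 13 mod 4=1
i=3  r:3+8→11  c:2·1+1→3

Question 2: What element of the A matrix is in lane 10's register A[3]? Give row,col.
L=10->g=10>>2=2, t=10&3=2
[3]->row 2+8=10  col 2·2+1=5

10,5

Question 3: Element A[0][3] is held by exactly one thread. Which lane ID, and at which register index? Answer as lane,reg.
1,1

r=0→G=0,rhi=0  c=3→T=1,p=1
L=0*4+1=1  i=0*2+1=1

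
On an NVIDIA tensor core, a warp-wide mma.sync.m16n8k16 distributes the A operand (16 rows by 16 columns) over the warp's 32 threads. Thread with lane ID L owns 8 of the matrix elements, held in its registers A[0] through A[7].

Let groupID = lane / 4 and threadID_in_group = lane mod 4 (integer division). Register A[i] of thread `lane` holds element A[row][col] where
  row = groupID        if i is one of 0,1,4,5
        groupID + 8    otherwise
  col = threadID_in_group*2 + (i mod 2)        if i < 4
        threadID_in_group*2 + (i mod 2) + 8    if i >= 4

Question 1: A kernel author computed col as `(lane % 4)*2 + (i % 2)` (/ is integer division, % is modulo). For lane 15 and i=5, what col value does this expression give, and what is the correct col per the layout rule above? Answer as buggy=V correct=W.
`(lane % 4)*2 + (i % 2)`[15,5]=>7
L=15=>grp=15>>2=3, tig=15&3=3
[5]=>row 3+0=3  col 3·2+1+8=15
col: 7 vs 15

buggy=7 correct=15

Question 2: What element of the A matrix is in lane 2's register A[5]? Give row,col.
0,13

lane 2: G=0 (2/4), T=2 (2%4)
i=5: r=0+0=0, c=2*2+1+8=13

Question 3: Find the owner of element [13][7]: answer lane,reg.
23,3

r: 13->gid=5,r8=1  c: 7->c8=0,tid=3,i&1=1
L=5*4+3=23  i=0*4+1*2+1=3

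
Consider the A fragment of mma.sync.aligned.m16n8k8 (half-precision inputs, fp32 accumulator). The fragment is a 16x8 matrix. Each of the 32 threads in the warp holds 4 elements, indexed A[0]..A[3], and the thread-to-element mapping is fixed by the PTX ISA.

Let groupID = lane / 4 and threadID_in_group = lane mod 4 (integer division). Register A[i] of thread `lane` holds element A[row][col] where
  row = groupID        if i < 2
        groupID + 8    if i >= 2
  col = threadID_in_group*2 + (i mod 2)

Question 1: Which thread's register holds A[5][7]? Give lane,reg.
23,1

r:5=>grp=5,rB=0  c:7=>tig=3,lo=1
L=5*4+3=23  i=0*2+1=1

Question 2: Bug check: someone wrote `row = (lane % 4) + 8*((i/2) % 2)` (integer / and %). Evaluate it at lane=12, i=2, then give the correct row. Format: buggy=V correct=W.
buggy=8 correct=11

`(lane % 4) + 8*((i/2) % 2)`[12,2]→8
lane 12→12/4=3, 12 mod 4=0
i=2  r:3+8→11  c:2·0+0→0
row: 8 vs 11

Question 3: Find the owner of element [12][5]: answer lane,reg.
18,3

r: 12->gid=4,r8=1  c: 5->tid=2,i&1=1
L=4*4+2=18  i=1*2+1=3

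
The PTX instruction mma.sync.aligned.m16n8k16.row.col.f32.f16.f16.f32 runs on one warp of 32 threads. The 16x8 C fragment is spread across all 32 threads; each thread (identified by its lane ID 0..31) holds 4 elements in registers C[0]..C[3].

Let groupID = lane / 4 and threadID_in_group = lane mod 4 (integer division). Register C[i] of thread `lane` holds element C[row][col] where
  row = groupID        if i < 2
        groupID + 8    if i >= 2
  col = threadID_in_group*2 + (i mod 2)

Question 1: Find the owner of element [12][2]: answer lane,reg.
r:12=>grp=4,rB=1  c:2=>tig=1,lo=0
L=4*4+1=17  i=1*2+0=2

17,2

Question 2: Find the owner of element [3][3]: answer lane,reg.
13,1

r=3->g=3,rb=0  c=3->t=1,b0=1
L=3*4+1=13  i=0*2+1=1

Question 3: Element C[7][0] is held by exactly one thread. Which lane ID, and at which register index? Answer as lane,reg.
r=7->g=7,rb=0  c=0->t=0,b0=0
L=7*4+0=28  i=0*2+0=0

28,0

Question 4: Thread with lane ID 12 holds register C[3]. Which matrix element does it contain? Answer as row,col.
L=12->g=12>>2=3, t=12&3=0
[3]->row 3+8=11  col 0·2+1=1

11,1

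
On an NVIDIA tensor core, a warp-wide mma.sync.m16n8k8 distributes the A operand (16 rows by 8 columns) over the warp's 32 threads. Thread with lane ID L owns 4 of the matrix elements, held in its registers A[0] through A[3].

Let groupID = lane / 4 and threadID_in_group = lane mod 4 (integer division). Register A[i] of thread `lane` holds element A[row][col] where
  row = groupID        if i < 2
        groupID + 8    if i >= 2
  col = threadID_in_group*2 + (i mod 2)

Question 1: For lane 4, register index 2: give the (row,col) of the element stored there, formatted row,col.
9,0

lane 4->4/4=1, 4 mod 4=0
i=2  r:1+8->9  c:2·0+0->0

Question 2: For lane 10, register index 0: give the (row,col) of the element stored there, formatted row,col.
2,4

lane 10: gid=2 (10/4), tid=2 (10%4)
i=0: r=2+0=2, c=2*2+0=4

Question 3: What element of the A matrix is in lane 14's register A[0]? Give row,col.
3,4

lane 14: grp=3 (14/4), tig=2 (14%4)
i=0: r=3+0=3, c=2*2+0=4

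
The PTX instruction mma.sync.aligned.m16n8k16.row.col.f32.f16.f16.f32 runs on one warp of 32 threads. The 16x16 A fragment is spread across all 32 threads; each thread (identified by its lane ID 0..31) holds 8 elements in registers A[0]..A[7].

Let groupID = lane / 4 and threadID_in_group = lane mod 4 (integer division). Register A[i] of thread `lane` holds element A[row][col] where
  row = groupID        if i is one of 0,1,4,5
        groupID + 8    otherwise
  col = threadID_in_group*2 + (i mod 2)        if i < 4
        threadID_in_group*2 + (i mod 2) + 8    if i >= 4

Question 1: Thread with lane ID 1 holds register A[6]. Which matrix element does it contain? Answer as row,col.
8,10

L=1=>grp=1>>2=0, tig=1&3=1
[6]=>row 0+8=8  col 1·2+0+8=10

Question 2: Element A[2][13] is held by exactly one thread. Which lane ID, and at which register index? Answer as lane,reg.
r:2=>grp=2,rB=0  c:13=>cB=1,tig=2,lo=1
L=2*4+2=10  i=1*4+0*2+1=5

10,5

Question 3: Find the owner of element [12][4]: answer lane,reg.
18,2

r: 12->gid=4,r8=1  c: 4->c8=0,tid=2,i&1=0
L=4*4+2=18  i=0*4+1*2+0=2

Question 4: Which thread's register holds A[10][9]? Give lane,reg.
8,7

r=10→G=2,rhi=1  c=9→chi=1,T=0,p=1
L=2*4+0=8  i=1*4+1*2+1=7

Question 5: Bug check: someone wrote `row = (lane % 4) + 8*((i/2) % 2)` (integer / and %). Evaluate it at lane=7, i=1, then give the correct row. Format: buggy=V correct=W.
buggy=3 correct=1

`(lane % 4) + 8*((i/2) % 2)`[7,1]→3
lane 7: G=1 (7/4), T=3 (7%4)
i=1: r=1+0=1, c=3*2+1+0=7
row: 3 vs 1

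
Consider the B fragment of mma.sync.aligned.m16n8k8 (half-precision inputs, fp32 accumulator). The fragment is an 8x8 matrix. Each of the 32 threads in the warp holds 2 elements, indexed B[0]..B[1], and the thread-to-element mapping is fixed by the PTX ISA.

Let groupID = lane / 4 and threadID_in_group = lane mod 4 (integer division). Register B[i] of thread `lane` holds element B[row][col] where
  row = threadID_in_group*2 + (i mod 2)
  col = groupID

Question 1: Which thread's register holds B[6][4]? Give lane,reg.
c=4⇒gr=4  r=6⇒th=3,odd=0
L=4*4+3=19  i=0=0

19,0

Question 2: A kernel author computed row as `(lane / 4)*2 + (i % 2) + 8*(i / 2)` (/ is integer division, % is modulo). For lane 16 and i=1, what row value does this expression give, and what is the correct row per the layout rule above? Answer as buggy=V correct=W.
buggy=9 correct=1

`(lane / 4)*2 + (i % 2) + 8*(i / 2)`[16,1]=>9
lane 16: grp=4 (16/4), tig=0 (16%4)
i=1: r=0*2+1=1, c=grp=4
row: 9 vs 1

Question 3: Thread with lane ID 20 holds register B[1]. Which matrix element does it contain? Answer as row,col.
lane 20->20/4=5, 20 mod 4=0
i=1  r:2·0+1->1  c:5

1,5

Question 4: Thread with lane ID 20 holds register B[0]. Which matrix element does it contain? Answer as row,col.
L=20=>grp=20>>2=5, tig=20&3=0
[0]=>row 0·2+0=0  col grp=5

0,5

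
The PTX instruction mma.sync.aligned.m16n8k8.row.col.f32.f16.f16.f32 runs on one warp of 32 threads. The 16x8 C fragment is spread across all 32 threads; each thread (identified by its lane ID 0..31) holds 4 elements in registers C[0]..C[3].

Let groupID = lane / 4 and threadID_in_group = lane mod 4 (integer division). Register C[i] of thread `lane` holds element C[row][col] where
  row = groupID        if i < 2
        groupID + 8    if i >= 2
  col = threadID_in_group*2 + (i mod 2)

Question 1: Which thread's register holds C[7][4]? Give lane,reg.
30,0

r=7⇒gr=7,Rb=0  c=4⇒th=2,odd=0
L=7*4+2=30  i=0*2+0=0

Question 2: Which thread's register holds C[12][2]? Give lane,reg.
17,2

r: 12->gid=4,r8=1  c: 2->tid=1,i&1=0
L=4*4+1=17  i=1*2+0=2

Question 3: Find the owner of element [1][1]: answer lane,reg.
4,1

r=1->g=1,rb=0  c=1->t=0,b0=1
L=1*4+0=4  i=0*2+1=1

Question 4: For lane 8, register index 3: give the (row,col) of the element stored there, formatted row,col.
10,1

8: grp=2,tig=0
[3] (2+8,0*2+1) = (10,1)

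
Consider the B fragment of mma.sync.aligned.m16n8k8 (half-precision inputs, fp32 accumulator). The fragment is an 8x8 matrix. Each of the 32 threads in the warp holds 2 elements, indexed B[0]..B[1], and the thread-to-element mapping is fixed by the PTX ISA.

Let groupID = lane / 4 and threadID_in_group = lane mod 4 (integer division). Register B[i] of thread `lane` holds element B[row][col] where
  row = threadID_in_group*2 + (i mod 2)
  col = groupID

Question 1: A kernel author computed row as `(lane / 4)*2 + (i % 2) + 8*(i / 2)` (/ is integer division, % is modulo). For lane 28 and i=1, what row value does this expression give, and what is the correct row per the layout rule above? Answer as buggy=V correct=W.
buggy=15 correct=1

`(lane / 4)*2 + (i % 2) + 8*(i / 2)`[28,1]->15
L=28->g=28>>2=7, t=28&3=0
[1]->row 0·2+1=1  col g=7
row: 15 vs 1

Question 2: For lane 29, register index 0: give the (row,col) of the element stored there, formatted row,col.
2,7

lane 29⇒29/4=7, 29 mod 4=1
i=0  r:2·1+0⇒2  c:7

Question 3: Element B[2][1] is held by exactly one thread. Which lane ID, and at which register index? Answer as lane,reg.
5,0

c=1⇒gr=1  r=2⇒th=1,odd=0
L=1*4+1=5  i=0=0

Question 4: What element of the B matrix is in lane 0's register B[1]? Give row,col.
lane 0⇒0/4=0, 0 mod 4=0
i=1  r:2·0+1⇒1  c:0

1,0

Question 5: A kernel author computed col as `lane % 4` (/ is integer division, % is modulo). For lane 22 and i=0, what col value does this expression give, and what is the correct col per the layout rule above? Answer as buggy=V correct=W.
buggy=2 correct=5

`lane % 4`[22,0]->2
22: gid=5,tid=2
[0] (2*2+0,5) = (4,5)
col: 2 vs 5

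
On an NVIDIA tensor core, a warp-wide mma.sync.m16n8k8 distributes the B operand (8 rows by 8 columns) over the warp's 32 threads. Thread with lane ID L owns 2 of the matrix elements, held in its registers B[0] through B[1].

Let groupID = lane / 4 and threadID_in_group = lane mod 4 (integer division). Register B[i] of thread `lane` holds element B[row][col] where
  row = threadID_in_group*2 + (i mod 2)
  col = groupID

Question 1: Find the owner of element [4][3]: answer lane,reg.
14,0

c=3→G=3  r=4→T=2,p=0
L=3*4+2=14  i=0=0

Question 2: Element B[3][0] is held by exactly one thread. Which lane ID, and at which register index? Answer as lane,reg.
1,1

c=0⇒gr=0  r=3⇒th=1,odd=1
L=0*4+1=1  i=1=1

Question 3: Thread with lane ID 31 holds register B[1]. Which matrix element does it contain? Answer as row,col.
7,7

31: grp=7,tig=3
[1] (3*2+1,7) = (7,7)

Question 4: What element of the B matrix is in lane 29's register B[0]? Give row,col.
2,7

29: g=7,t=1
[0] (1*2+0,7) = (2,7)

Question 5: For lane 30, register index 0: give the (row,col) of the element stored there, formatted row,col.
4,7

lane 30: gid=7 (30/4), tid=2 (30%4)
i=0: r=2*2+0=4, c=gid=7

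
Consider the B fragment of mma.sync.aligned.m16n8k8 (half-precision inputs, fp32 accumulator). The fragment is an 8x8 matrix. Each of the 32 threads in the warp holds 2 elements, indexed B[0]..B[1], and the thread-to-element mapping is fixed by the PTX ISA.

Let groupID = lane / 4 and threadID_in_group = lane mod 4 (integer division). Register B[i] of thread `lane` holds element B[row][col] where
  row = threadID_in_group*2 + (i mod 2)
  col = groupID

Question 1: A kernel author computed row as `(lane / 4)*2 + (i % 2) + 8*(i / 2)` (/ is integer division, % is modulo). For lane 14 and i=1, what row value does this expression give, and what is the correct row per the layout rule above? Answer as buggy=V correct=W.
`(lane / 4)*2 + (i % 2) + 8*(i / 2)`[14,1]⇒7
lane 14: gr=3 (14/4), th=2 (14%4)
i=1: r=2*2+1=5, c=gr=3
row: 7 vs 5

buggy=7 correct=5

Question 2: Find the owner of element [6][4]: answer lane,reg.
19,0

c=4->g=4  r=6->t=3,b0=0
L=4*4+3=19  i=0=0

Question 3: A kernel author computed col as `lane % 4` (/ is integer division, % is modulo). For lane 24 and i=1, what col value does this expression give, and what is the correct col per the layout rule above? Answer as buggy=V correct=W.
buggy=0 correct=6

`lane % 4`[24,1]->0
L=24->gid=24>>2=6, tid=24&3=0
[1]->row 0·2+1=1  col gid=6
col: 0 vs 6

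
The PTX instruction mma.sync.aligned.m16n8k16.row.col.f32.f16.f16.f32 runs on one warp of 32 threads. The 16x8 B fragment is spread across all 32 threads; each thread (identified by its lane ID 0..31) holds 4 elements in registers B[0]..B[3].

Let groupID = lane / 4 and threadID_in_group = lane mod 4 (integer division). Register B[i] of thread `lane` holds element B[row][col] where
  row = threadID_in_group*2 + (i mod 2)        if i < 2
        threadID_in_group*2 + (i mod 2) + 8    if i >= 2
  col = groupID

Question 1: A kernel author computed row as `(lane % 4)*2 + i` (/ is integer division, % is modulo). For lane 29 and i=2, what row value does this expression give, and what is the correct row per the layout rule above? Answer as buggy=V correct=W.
buggy=4 correct=10

`(lane % 4)*2 + i`[29,2]=>4
lane 29=>29/4=7, 29 mod 4=1
i=2  r:2·1+0+8=>10  c:7
row: 4 vs 10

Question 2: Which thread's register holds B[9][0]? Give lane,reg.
0,3

c:0=>grp=0  r:9=>rB=1,tig=0,lo=1
L=0*4+0=0  i=1*2+1=3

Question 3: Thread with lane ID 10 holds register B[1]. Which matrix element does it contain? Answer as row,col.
5,2

lane 10→10/4=2, 10 mod 4=2
i=1  r:2·2+1+0→5  c:2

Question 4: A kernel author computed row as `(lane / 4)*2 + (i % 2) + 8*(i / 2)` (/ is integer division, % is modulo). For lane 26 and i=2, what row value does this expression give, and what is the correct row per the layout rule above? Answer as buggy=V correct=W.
buggy=20 correct=12

`(lane / 4)*2 + (i % 2) + 8*(i / 2)`[26,2]->20
lane 26->26/4=6, 26 mod 4=2
i=2  r:2·2+0+8->12  c:6
row: 20 vs 12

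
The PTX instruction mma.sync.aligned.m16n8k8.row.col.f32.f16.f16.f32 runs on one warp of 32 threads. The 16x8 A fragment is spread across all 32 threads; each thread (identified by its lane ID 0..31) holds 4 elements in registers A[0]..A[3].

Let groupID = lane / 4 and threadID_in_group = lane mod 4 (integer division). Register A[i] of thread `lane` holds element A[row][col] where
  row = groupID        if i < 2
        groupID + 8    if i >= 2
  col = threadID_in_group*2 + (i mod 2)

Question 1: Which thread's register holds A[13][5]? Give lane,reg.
r:13=>grp=5,rB=1  c:5=>tig=2,lo=1
L=5*4+2=22  i=1*2+1=3

22,3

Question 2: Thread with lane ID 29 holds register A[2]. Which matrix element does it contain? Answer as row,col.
L=29->g=29>>2=7, t=29&3=1
[2]->row 7+8=15  col 1·2+0=2

15,2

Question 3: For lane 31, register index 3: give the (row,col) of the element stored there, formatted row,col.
L=31⇒gr=31>>2=7, th=31&3=3
[3]⇒row 7+8=15  col 3·2+1=7

15,7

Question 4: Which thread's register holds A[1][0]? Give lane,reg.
r=1→G=1,rhi=0  c=0→T=0,p=0
L=1*4+0=4  i=0*2+0=0

4,0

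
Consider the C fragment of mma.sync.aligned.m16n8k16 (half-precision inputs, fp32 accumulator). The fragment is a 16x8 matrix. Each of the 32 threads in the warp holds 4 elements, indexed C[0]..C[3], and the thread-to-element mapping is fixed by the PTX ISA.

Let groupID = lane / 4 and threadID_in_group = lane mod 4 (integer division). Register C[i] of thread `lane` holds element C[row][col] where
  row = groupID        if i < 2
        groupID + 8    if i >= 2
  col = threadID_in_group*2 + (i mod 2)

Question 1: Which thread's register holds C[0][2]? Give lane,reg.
r: 0->gid=0,r8=0  c: 2->tid=1,i&1=0
L=0*4+1=1  i=0*2+0=0

1,0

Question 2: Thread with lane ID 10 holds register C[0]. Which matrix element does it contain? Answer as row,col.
lane 10->10/4=2, 10 mod 4=2
i=0  r:2+0->2  c:2·2+0->4

2,4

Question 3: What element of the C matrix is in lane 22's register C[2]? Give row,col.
13,4

lane 22: g=5 (22/4), t=2 (22%4)
i=2: r=5+8=13, c=2*2+0=4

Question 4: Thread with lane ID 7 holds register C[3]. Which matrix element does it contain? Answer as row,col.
lane 7: g=1 (7/4), t=3 (7%4)
i=3: r=1+8=9, c=3*2+1=7

9,7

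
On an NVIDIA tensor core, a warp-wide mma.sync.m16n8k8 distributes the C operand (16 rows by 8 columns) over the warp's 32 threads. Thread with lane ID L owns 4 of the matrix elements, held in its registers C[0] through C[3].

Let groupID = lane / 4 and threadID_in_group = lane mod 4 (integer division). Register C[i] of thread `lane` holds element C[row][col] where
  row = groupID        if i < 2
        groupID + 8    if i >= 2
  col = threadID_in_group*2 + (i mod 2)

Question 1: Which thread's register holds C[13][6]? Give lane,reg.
23,2

r=13⇒gr=5,Rb=1  c=6⇒th=3,odd=0
L=5*4+3=23  i=1*2+0=2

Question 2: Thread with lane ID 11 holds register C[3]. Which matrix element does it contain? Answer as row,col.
lane 11: gid=2 (11/4), tid=3 (11%4)
i=3: r=2+8=10, c=3*2+1=7

10,7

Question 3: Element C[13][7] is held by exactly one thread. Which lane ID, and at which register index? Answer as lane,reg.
23,3

r:13=>grp=5,rB=1  c:7=>tig=3,lo=1
L=5*4+3=23  i=1*2+1=3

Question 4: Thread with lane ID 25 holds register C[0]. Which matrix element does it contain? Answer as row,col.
lane 25: G=6 (25/4), T=1 (25%4)
i=0: r=6+0=6, c=1*2+0=2

6,2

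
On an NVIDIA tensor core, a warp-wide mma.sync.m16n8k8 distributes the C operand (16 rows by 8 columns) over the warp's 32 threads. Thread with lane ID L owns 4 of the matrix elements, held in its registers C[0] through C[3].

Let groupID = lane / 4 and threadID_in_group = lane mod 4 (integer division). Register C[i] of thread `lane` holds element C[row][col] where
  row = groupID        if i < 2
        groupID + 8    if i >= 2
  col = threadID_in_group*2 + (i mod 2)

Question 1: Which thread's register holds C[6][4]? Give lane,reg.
26,0

r=6→G=6,rhi=0  c=4→T=2,p=0
L=6*4+2=26  i=0*2+0=0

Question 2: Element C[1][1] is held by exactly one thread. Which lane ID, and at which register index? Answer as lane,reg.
4,1

r=1->g=1,rb=0  c=1->t=0,b0=1
L=1*4+0=4  i=0*2+1=1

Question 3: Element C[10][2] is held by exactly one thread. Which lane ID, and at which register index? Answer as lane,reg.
r=10⇒gr=2,Rb=1  c=2⇒th=1,odd=0
L=2*4+1=9  i=1*2+0=2

9,2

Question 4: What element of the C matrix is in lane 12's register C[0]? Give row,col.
3,0

12: grp=3,tig=0
[0] (3+0,0*2+0) = (3,0)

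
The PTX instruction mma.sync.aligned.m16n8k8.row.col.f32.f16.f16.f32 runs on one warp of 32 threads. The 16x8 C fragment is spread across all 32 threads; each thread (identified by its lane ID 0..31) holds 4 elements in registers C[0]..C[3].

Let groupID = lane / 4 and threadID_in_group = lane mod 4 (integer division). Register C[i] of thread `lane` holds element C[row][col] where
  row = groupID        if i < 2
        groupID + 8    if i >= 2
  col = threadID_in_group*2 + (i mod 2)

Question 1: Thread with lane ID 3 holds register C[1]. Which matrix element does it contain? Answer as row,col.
L=3→G=3>>2=0, T=3&3=3
[1]→row 0+0=0  col 3·2+1=7

0,7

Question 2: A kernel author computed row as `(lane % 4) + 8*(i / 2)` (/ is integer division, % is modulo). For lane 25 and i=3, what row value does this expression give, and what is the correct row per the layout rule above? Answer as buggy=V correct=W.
buggy=9 correct=14

`(lane % 4) + 8*(i / 2)`[25,3]->9
L=25->gid=25>>2=6, tid=25&3=1
[3]->row 6+8=14  col 1·2+1=3
row: 9 vs 14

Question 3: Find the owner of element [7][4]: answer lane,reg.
r=7→G=7,rhi=0  c=4→T=2,p=0
L=7*4+2=30  i=0*2+0=0

30,0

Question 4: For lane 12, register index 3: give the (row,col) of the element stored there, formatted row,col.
11,1

lane 12: g=3 (12/4), t=0 (12%4)
i=3: r=3+8=11, c=0*2+1=1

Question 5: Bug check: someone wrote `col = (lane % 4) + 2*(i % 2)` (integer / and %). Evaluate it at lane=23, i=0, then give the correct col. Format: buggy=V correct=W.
`(lane % 4) + 2*(i % 2)`[23,0]→3
23: G=5,T=3
[0] (5+0,3*2+0) = (5,6)
col: 3 vs 6

buggy=3 correct=6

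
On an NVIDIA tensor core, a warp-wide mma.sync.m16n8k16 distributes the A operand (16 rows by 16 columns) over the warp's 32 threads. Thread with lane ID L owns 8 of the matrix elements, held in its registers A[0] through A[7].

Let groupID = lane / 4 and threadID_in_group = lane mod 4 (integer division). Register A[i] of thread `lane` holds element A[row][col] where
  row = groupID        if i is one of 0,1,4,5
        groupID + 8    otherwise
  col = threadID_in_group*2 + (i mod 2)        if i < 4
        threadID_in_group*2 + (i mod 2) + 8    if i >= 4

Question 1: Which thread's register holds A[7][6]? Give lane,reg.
r=7⇒gr=7,Rb=0  c=6⇒Cb=0,th=3,odd=0
L=7*4+3=31  i=0*4+0*2+0=0

31,0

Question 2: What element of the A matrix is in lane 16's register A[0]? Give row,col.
4,0

lane 16: gid=4 (16/4), tid=0 (16%4)
i=0: r=4+0=4, c=0*2+0+0=0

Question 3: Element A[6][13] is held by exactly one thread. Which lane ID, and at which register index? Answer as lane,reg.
26,5

r=6->g=6,rb=0  c=13->cb=1,t=2,b0=1
L=6*4+2=26  i=1*4+0*2+1=5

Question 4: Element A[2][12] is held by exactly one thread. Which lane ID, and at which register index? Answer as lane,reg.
r=2→G=2,rhi=0  c=12→chi=1,T=2,p=0
L=2*4+2=10  i=1*4+0*2+0=4

10,4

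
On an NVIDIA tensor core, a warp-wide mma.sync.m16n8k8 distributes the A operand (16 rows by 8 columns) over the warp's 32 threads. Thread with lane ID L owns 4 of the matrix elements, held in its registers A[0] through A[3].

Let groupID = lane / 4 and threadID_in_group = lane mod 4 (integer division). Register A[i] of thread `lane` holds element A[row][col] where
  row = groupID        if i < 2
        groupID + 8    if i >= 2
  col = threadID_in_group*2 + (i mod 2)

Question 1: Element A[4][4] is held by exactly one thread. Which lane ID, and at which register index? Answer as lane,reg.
18,0

r=4→G=4,rhi=0  c=4→T=2,p=0
L=4*4+2=18  i=0*2+0=0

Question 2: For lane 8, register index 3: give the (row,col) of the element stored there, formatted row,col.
lane 8->8/4=2, 8 mod 4=0
i=3  r:2+8->10  c:2·0+1->1

10,1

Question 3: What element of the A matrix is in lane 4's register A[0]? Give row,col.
lane 4⇒4/4=1, 4 mod 4=0
i=0  r:1+0⇒1  c:2·0+0⇒0

1,0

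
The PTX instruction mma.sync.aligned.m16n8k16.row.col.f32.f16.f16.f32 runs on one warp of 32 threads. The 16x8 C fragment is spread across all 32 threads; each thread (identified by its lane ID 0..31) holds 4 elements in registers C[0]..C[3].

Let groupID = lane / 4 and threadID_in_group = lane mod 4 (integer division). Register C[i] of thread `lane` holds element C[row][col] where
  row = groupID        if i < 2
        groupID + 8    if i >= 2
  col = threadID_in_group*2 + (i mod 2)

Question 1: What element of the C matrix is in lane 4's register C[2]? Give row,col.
9,0

L=4⇒gr=4>>2=1, th=4&3=0
[2]⇒row 1+8=9  col 0·2+0=0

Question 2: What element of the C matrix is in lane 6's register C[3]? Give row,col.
9,5

lane 6->6/4=1, 6 mod 4=2
i=3  r:1+8->9  c:2·2+1->5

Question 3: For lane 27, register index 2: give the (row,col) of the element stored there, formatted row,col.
27: gr=6,th=3
[2] (6+8,3*2+0) = (14,6)

14,6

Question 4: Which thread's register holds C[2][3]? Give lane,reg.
r=2->g=2,rb=0  c=3->t=1,b0=1
L=2*4+1=9  i=0*2+1=1

9,1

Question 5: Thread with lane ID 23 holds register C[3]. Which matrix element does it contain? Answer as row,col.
lane 23→23/4=5, 23 mod 4=3
i=3  r:5+8→13  c:2·3+1→7

13,7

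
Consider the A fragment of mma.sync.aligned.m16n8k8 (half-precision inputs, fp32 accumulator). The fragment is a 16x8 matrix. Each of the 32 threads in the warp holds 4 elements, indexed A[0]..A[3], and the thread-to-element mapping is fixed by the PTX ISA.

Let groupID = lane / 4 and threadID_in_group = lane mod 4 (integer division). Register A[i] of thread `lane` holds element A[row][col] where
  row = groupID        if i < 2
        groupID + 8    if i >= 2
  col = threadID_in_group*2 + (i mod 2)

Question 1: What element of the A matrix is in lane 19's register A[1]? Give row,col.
lane 19: g=4 (19/4), t=3 (19%4)
i=1: r=4+0=4, c=3*2+1=7

4,7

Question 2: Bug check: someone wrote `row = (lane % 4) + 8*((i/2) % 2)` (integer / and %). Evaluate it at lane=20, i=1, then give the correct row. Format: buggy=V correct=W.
buggy=0 correct=5

`(lane % 4) + 8*((i/2) % 2)`[20,1]→0
lane 20→20/4=5, 20 mod 4=0
i=1  r:5+0→5  c:2·0+1→1
row: 0 vs 5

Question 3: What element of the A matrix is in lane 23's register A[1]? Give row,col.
lane 23->23/4=5, 23 mod 4=3
i=1  r:5+0->5  c:2·3+1->7

5,7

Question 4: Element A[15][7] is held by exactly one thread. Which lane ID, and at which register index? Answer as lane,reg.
31,3

r:15=>grp=7,rB=1  c:7=>tig=3,lo=1
L=7*4+3=31  i=1*2+1=3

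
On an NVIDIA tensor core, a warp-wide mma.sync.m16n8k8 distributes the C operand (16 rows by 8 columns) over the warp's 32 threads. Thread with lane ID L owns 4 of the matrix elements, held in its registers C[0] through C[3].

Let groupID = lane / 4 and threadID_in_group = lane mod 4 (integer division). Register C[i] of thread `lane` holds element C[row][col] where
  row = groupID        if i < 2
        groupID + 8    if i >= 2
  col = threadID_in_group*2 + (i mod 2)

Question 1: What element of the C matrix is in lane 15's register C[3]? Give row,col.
lane 15: gr=3 (15/4), th=3 (15%4)
i=3: r=3+8=11, c=3*2+1=7

11,7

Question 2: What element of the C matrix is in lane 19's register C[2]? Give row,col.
lane 19->19/4=4, 19 mod 4=3
i=2  r:4+8->12  c:2·3+0->6

12,6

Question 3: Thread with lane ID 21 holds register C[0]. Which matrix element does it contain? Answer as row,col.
5,2

21: gid=5,tid=1
[0] (5+0,1*2+0) = (5,2)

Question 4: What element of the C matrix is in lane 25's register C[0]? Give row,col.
6,2

25: G=6,T=1
[0] (6+0,1*2+0) = (6,2)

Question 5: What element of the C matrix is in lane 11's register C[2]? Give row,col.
10,6

L=11->gid=11>>2=2, tid=11&3=3
[2]->row 2+8=10  col 3·2+0=6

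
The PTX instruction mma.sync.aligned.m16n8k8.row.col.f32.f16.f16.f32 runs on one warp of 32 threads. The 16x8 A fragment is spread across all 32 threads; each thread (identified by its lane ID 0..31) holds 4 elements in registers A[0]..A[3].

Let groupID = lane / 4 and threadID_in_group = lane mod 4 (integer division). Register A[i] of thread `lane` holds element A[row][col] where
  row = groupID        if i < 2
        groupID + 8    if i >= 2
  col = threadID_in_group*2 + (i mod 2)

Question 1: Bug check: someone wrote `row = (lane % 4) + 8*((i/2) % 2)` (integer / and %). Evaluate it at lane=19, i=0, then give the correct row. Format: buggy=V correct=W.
buggy=3 correct=4

`(lane % 4) + 8*((i/2) % 2)`[19,0]->3
19: gid=4,tid=3
[0] (4+0,3*2+0) = (4,6)
row: 3 vs 4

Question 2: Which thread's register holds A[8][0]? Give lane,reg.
r:8=>grp=0,rB=1  c:0=>tig=0,lo=0
L=0*4+0=0  i=1*2+0=2

0,2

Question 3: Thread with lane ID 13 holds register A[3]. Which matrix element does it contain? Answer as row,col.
11,3

lane 13: g=3 (13/4), t=1 (13%4)
i=3: r=3+8=11, c=1*2+1=3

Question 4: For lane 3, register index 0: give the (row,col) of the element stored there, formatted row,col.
lane 3: gid=0 (3/4), tid=3 (3%4)
i=0: r=0+0=0, c=3*2+0=6

0,6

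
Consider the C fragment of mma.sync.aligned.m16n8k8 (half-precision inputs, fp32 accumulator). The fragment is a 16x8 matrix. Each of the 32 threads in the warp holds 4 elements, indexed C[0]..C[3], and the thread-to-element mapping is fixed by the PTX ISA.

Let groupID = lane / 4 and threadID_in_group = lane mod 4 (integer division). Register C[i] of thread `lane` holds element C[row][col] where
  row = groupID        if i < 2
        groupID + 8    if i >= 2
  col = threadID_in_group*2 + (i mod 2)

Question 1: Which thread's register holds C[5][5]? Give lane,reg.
22,1

r=5→G=5,rhi=0  c=5→T=2,p=1
L=5*4+2=22  i=0*2+1=1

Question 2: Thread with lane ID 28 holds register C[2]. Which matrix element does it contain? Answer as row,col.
lane 28->28/4=7, 28 mod 4=0
i=2  r:7+8->15  c:2·0+0->0

15,0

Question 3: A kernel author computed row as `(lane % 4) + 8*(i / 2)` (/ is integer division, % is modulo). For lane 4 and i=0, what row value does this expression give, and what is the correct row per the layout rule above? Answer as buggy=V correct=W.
buggy=0 correct=1

`(lane % 4) + 8*(i / 2)`[4,0]→0
L=4→G=4>>2=1, T=4&3=0
[0]→row 1+0=1  col 0·2+0=0
row: 0 vs 1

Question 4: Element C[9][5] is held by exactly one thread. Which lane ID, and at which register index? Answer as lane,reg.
6,3

r: 9->gid=1,r8=1  c: 5->tid=2,i&1=1
L=1*4+2=6  i=1*2+1=3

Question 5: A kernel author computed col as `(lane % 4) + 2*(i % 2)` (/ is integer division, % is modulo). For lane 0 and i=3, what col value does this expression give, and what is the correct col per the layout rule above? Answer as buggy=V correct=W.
buggy=2 correct=1

`(lane % 4) + 2*(i % 2)`[0,3]⇒2
L=0⇒gr=0>>2=0, th=0&3=0
[3]⇒row 0+8=8  col 0·2+1=1
col: 2 vs 1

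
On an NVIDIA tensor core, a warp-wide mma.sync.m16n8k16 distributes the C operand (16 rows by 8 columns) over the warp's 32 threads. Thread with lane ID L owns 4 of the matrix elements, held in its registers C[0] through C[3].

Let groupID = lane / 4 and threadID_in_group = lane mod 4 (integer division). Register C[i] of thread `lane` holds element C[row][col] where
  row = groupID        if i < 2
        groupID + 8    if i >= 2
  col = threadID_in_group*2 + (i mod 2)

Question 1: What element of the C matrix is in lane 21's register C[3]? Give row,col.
L=21⇒gr=21>>2=5, th=21&3=1
[3]⇒row 5+8=13  col 1·2+1=3

13,3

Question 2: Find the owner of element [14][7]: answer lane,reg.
r:14=>grp=6,rB=1  c:7=>tig=3,lo=1
L=6*4+3=27  i=1*2+1=3

27,3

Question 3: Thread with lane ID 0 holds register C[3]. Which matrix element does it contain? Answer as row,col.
0: G=0,T=0
[3] (0+8,0*2+1) = (8,1)

8,1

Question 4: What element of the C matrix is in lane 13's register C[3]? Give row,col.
11,3

lane 13: gid=3 (13/4), tid=1 (13%4)
i=3: r=3+8=11, c=1*2+1=3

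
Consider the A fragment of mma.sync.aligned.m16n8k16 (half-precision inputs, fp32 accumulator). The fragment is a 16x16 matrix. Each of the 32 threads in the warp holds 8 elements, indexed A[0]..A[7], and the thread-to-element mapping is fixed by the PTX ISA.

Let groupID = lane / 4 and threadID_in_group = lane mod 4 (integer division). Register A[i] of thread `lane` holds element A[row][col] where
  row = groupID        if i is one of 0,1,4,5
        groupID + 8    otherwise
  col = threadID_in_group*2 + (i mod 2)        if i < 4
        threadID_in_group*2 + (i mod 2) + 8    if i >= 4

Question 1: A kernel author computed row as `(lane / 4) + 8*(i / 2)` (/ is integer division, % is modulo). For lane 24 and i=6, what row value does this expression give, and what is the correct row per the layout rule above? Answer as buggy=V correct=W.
`(lane / 4) + 8*(i / 2)`[24,6]->30
lane 24: g=6 (24/4), t=0 (24%4)
i=6: r=6+8=14, c=0*2+0+8=8
row: 30 vs 14

buggy=30 correct=14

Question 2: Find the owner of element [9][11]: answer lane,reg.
5,7

r=9->g=1,rb=1  c=11->cb=1,t=1,b0=1
L=1*4+1=5  i=1*4+1*2+1=7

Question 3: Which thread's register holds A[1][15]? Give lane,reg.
7,5

r: 1->gid=1,r8=0  c: 15->c8=1,tid=3,i&1=1
L=1*4+3=7  i=1*4+0*2+1=5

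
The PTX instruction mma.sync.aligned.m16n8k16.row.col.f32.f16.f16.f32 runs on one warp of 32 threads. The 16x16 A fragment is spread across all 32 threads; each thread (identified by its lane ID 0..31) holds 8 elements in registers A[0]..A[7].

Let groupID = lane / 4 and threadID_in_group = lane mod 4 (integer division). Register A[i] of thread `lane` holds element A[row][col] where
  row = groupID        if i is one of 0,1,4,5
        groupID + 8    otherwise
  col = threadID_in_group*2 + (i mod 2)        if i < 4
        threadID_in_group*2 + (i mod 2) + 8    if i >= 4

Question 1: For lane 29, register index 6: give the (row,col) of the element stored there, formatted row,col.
15,10

lane 29: grp=7 (29/4), tig=1 (29%4)
i=6: r=7+8=15, c=1*2+0+8=10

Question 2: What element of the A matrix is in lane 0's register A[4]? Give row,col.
0: g=0,t=0
[4] (0+0,0*2+0+8) = (0,8)

0,8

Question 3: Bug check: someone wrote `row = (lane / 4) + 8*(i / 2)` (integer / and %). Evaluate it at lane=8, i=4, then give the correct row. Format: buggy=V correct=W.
buggy=18 correct=2

`(lane / 4) + 8*(i / 2)`[8,4]⇒18
lane 8⇒8/4=2, 8 mod 4=0
i=4  r:2+0⇒2  c:2·0+0+8⇒8
row: 18 vs 2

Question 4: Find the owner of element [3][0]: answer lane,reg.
12,0

r: 3->gid=3,r8=0  c: 0->c8=0,tid=0,i&1=0
L=3*4+0=12  i=0*4+0*2+0=0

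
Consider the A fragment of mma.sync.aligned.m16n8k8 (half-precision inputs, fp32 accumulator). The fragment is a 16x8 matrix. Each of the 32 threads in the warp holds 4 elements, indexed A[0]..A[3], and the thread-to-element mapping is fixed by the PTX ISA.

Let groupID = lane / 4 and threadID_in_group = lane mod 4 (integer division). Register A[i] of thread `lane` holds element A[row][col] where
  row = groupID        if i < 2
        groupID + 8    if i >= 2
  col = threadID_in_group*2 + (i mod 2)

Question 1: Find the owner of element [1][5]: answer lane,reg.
6,1

r=1⇒gr=1,Rb=0  c=5⇒th=2,odd=1
L=1*4+2=6  i=0*2+1=1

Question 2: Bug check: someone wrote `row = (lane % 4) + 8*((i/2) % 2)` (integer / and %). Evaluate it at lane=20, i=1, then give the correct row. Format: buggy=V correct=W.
buggy=0 correct=5

`(lane % 4) + 8*((i/2) % 2)`[20,1]=>0
20: grp=5,tig=0
[1] (5+0,0*2+1) = (5,1)
row: 0 vs 5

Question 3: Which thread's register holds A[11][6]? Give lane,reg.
15,2

r:11=>grp=3,rB=1  c:6=>tig=3,lo=0
L=3*4+3=15  i=1*2+0=2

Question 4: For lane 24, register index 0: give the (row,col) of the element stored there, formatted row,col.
6,0

L=24->gid=24>>2=6, tid=24&3=0
[0]->row 6+0=6  col 0·2+0=0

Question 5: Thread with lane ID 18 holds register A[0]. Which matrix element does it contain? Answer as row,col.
4,4

lane 18=>18/4=4, 18 mod 4=2
i=0  r:4+0=>4  c:2·2+0=>4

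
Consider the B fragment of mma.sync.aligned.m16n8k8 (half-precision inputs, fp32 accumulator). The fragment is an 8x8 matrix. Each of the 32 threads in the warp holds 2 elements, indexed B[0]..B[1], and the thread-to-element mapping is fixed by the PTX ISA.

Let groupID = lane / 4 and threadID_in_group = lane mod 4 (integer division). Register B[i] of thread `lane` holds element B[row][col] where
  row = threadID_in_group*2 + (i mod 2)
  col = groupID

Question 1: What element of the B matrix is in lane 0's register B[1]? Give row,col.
lane 0->0/4=0, 0 mod 4=0
i=1  r:2·0+1->1  c:0

1,0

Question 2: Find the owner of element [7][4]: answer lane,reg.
19,1

c: 4->gid=4  r: 7->tid=3,i&1=1
L=4*4+3=19  i=1=1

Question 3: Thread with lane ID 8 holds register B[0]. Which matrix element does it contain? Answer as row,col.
L=8⇒gr=8>>2=2, th=8&3=0
[0]⇒row 0·2+0=0  col gr=2

0,2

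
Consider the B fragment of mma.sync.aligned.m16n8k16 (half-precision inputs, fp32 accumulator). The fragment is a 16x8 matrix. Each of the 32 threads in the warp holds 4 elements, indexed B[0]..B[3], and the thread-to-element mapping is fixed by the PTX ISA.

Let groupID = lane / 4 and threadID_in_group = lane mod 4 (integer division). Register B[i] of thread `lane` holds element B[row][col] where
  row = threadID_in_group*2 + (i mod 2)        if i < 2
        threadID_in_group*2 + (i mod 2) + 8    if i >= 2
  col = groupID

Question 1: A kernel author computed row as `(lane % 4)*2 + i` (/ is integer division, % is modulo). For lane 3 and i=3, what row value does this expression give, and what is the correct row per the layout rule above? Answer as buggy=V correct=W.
buggy=9 correct=15

`(lane % 4)*2 + i`[3,3]->9
L=3->g=3>>2=0, t=3&3=3
[3]->row 3·2+1+8=15  col g=0
row: 9 vs 15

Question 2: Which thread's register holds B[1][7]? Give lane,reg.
28,1

c: 7->gid=7  r: 1->r8=0,tid=0,i&1=1
L=7*4+0=28  i=0*2+1=1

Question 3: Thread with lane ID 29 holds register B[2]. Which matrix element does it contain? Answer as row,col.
L=29→G=29>>2=7, T=29&3=1
[2]→row 1·2+0+8=10  col G=7

10,7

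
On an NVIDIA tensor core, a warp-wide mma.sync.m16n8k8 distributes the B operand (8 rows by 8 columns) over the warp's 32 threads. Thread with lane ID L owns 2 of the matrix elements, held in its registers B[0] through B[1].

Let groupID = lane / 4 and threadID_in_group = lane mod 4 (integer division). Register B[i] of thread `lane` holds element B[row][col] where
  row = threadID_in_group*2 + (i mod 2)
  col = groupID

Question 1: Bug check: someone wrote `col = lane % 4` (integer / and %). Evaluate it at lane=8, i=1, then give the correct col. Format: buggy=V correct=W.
buggy=0 correct=2

`lane % 4`[8,1]⇒0
lane 8⇒8/4=2, 8 mod 4=0
i=1  r:2·0+1⇒1  c:2
col: 0 vs 2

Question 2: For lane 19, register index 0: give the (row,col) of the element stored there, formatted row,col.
6,4

L=19->g=19>>2=4, t=19&3=3
[0]->row 3·2+0=6  col g=4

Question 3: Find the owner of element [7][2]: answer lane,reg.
11,1

c=2->g=2  r=7->t=3,b0=1
L=2*4+3=11  i=1=1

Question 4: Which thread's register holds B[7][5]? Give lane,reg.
23,1

c=5→G=5  r=7→T=3,p=1
L=5*4+3=23  i=1=1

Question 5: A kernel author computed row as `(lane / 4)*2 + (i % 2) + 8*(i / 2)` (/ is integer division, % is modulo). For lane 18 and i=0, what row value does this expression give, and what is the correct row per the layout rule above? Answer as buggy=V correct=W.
`(lane / 4)*2 + (i % 2) + 8*(i / 2)`[18,0]->8
lane 18->18/4=4, 18 mod 4=2
i=0  r:2·2+0->4  c:4
row: 8 vs 4

buggy=8 correct=4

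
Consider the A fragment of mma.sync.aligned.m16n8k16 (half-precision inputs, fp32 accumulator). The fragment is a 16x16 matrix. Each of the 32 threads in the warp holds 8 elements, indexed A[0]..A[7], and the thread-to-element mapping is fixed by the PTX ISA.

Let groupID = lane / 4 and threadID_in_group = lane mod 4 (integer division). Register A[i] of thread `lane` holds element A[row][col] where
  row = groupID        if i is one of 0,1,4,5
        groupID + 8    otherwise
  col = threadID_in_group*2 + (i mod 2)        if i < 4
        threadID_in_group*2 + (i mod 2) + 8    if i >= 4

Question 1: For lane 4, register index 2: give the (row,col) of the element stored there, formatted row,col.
lane 4=>4/4=1, 4 mod 4=0
i=2  r:1+8=>9  c:2·0+0+0=>0

9,0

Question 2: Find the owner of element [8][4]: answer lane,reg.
r=8⇒gr=0,Rb=1  c=4⇒Cb=0,th=2,odd=0
L=0*4+2=2  i=0*4+1*2+0=2

2,2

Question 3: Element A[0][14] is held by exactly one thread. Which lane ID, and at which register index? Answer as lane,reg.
r:0=>grp=0,rB=0  c:14=>cB=1,tig=3,lo=0
L=0*4+3=3  i=1*4+0*2+0=4

3,4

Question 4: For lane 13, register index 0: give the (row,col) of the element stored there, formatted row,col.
lane 13: gid=3 (13/4), tid=1 (13%4)
i=0: r=3+0=3, c=1*2+0+0=2

3,2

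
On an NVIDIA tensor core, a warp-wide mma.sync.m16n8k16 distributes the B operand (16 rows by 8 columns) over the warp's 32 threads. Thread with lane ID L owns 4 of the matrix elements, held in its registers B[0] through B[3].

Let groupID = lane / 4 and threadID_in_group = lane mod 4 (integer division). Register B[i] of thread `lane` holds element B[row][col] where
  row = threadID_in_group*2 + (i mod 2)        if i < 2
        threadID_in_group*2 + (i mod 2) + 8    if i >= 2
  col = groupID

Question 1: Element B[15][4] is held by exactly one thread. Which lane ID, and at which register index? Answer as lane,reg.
19,3

c=4⇒gr=4  r=15⇒Rb=1,th=3,odd=1
L=4*4+3=19  i=1*2+1=3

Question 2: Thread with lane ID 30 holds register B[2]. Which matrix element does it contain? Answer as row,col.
lane 30: gr=7 (30/4), th=2 (30%4)
i=2: r=2*2+0+8=12, c=gr=7

12,7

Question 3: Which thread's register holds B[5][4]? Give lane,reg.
18,1

c:4=>grp=4  r:5=>rB=0,tig=2,lo=1
L=4*4+2=18  i=0*2+1=1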